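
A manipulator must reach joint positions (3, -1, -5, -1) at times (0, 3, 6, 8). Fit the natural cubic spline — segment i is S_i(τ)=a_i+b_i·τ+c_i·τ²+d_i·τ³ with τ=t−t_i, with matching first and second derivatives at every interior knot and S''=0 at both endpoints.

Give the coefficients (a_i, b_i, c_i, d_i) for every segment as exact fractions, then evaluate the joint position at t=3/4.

Δ: Δ0=-4/3, Δ1=-4/3, Δ2=2
row 1: diag=12, rhs=0; c'=1/4, d'=0
row 2: denom=10−3·1/4=37/4; d'=(20−3·0)/(37/4)=80/37
back: M2=80/37
back: M1=0−1/4·80/37=-20/37
M: M0=0, M1=-20/37, M2=80/37, M3=0
seg 0: a=3, c=M0/2=0, d=(M1−M0)/(6·3)=-10/333, b=Δ0−h0·(2M0+M1)/6=-118/111
seg 1: a=-1, c=M1/2=-10/37, d=(M2−M1)/(6·3)=50/333, b=Δ1−h1·(2M1+M2)/6=-208/111
seg 2: a=-5, c=M2/2=40/37, d=(M3−M2)/(6·2)=-20/111, b=Δ2−h2·(2M2+M3)/6=62/111
t_q=3/4 → seg 0, τ=3/4; S=3+-118/111·τ+0·τ²+-10/333·τ³=2593/1184

  seg 0: a=3 b=-118/111 c=0 d=-10/333
  seg 1: a=-1 b=-208/111 c=-10/37 d=50/333
  seg 2: a=-5 b=62/111 c=40/37 d=-20/111
S(3/4) = 2593/1184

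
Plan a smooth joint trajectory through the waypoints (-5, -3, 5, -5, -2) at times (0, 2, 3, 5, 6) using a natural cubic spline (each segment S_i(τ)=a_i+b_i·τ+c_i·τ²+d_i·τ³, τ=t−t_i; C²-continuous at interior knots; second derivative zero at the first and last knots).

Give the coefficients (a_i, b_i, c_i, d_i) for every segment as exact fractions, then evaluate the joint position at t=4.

Δ: Δ0=1, Δ1=8, Δ2=-5, Δ3=3
row 1: diag=6, rhs=42; c'=1/6, d'=7
row 2: denom=6−1·1/6=35/6; d'=(-78−1·7)/(35/6)=-102/7
row 3: denom=6−2·12/35=186/35; d'=(48−2·-102/7)/(186/35)=450/31
back: M3=450/31
back: M2=-102/7−12/35·450/31=-606/31
back: M1=7−1/6·-606/31=318/31
M: M0=0, M1=318/31, M2=-606/31, M3=450/31, M4=0
seg 0: a=-5, c=M0/2=0, d=(M1−M0)/(6·2)=53/62, b=Δ0−h0·(2M0+M1)/6=-75/31
seg 1: a=-3, c=M1/2=159/31, d=(M2−M1)/(6·1)=-154/31, b=Δ1−h1·(2M1+M2)/6=243/31
seg 2: a=5, c=M2/2=-303/31, d=(M3−M2)/(6·2)=88/31, b=Δ2−h2·(2M2+M3)/6=99/31
seg 3: a=-5, c=M3/2=225/31, d=(M4−M3)/(6·1)=-75/31, b=Δ3−h3·(2M3+M4)/6=-57/31
t_q=4 → seg 2, τ=1; S=5+99/31·τ+-303/31·τ²+88/31·τ³=39/31

  seg 0: a=-5 b=-75/31 c=0 d=53/62
  seg 1: a=-3 b=243/31 c=159/31 d=-154/31
  seg 2: a=5 b=99/31 c=-303/31 d=88/31
  seg 3: a=-5 b=-57/31 c=225/31 d=-75/31
S(4) = 39/31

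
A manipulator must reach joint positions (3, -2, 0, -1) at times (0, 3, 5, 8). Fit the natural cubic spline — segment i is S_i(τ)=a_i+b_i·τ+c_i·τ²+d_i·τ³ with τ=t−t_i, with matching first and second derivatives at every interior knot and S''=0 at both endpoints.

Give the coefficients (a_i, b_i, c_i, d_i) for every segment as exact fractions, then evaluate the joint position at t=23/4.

  seg 0: a=3 b=-31/12 c=0 d=11/108
  seg 1: a=-2 b=1/6 c=11/12 d=-1/4
  seg 2: a=0 b=5/6 c=-7/12 d=7/108
S(23/4) = 83/256

Δ: Δ0=-5/3, Δ1=1, Δ2=-1/3
row 1: diag=10, rhs=16; c'=1/5, d'=8/5
row 2: denom=10−2·1/5=48/5; d'=(-8−2·8/5)/(48/5)=-7/6
back: M2=-7/6
back: M1=8/5−1/5·-7/6=11/6
M: M0=0, M1=11/6, M2=-7/6, M3=0
seg 0: a=3, c=M0/2=0, d=(M1−M0)/(6·3)=11/108, b=Δ0−h0·(2M0+M1)/6=-31/12
seg 1: a=-2, c=M1/2=11/12, d=(M2−M1)/(6·2)=-1/4, b=Δ1−h1·(2M1+M2)/6=1/6
seg 2: a=0, c=M2/2=-7/12, d=(M3−M2)/(6·3)=7/108, b=Δ2−h2·(2M2+M3)/6=5/6
t_q=23/4 → seg 2, τ=3/4; S=0+5/6·τ+-7/12·τ²+7/108·τ³=83/256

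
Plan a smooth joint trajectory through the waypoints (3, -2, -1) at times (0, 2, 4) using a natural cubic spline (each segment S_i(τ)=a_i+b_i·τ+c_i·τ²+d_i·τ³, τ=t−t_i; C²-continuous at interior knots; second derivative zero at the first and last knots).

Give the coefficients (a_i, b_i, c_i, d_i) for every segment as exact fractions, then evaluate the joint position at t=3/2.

Δ: Δ0=-5/2, Δ1=1/2
row 1: diag=8, rhs=18; c'=1/4, d'=9/4
back: M1=9/4
M: M0=0, M1=9/4, M2=0
seg 0: a=3, c=M0/2=0, d=(M1−M0)/(6·2)=3/16, b=Δ0−h0·(2M0+M1)/6=-13/4
seg 1: a=-2, c=M1/2=9/8, d=(M2−M1)/(6·2)=-3/16, b=Δ1−h1·(2M1+M2)/6=-1
t_q=3/2 → seg 0, τ=3/2; S=3+-13/4·τ+0·τ²+3/16·τ³=-159/128

  seg 0: a=3 b=-13/4 c=0 d=3/16
  seg 1: a=-2 b=-1 c=9/8 d=-3/16
S(3/2) = -159/128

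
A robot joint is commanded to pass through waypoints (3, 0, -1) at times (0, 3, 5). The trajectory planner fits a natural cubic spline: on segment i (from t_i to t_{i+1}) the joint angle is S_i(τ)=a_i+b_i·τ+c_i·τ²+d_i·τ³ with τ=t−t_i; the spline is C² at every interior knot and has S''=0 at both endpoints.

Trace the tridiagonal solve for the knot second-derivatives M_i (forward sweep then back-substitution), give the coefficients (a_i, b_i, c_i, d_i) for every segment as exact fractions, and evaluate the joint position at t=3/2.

Δ: Δ0=-1, Δ1=-1/2
row 1: diag=10, rhs=3; c'=1/5, d'=3/10
back: M1=3/10
M: M0=0, M1=3/10, M2=0
seg 0: a=3, c=M0/2=0, d=(M1−M0)/(6·3)=1/60, b=Δ0−h0·(2M0+M1)/6=-23/20
seg 1: a=0, c=M1/2=3/20, d=(M2−M1)/(6·2)=-1/40, b=Δ1−h1·(2M1+M2)/6=-7/10
t_q=3/2 → seg 0, τ=3/2; S=3+-23/20·τ+0·τ²+1/60·τ³=213/160

  seg 0: a=3 b=-23/20 c=0 d=1/60
  seg 1: a=0 b=-7/10 c=3/20 d=-1/40
S(3/2) = 213/160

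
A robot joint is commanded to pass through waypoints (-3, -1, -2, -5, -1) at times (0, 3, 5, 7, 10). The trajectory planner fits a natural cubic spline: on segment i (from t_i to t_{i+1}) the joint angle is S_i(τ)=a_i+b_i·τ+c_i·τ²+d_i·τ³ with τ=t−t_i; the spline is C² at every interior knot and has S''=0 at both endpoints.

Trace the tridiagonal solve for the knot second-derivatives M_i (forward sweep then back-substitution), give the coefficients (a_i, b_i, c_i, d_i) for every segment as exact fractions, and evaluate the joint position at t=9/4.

Δ: Δ0=2/3, Δ1=-1/2, Δ2=-3/2, Δ3=4/3
row 1: diag=10, rhs=-7; c'=1/5, d'=-7/10
row 2: denom=8−2·1/5=38/5; d'=(-6−2·-7/10)/(38/5)=-23/38
row 3: denom=10−2·5/19=180/19; d'=(17−2·-23/38)/(180/19)=173/90
back: M3=173/90
back: M2=-23/38−5/19·173/90=-10/9
back: M1=-7/10−1/5·-10/9=-43/90
M: M0=0, M1=-43/90, M2=-10/9, M3=173/90, M4=0
seg 0: a=-3, c=M0/2=0, d=(M1−M0)/(6·3)=-43/1620, b=Δ0−h0·(2M0+M1)/6=163/180
seg 1: a=-1, c=M1/2=-43/180, d=(M2−M1)/(6·2)=-19/360, b=Δ1−h1·(2M1+M2)/6=17/90
seg 2: a=-2, c=M2/2=-5/9, d=(M3−M2)/(6·2)=91/360, b=Δ2−h2·(2M2+M3)/6=-7/5
seg 3: a=-5, c=M3/2=173/180, d=(M4−M3)/(6·3)=-173/1620, b=Δ3−h3·(2M3+M4)/6=-53/90
t_q=9/4 → seg 0, τ=9/4; S=-3+163/180·τ+0·τ²+-43/1620·τ³=-1619/1280

  seg 0: a=-3 b=163/180 c=0 d=-43/1620
  seg 1: a=-1 b=17/90 c=-43/180 d=-19/360
  seg 2: a=-2 b=-7/5 c=-5/9 d=91/360
  seg 3: a=-5 b=-53/90 c=173/180 d=-173/1620
S(9/4) = -1619/1280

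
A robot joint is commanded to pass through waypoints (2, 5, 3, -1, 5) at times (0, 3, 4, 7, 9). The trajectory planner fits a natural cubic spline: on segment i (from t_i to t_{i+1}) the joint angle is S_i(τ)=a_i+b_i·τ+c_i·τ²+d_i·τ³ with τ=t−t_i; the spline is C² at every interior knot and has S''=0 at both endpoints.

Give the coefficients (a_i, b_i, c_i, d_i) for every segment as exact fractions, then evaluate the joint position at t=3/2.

Δ: Δ0=1, Δ1=-2, Δ2=-4/3, Δ3=3
row 1: diag=8, rhs=-18; c'=1/8, d'=-9/4
row 2: denom=8−1·1/8=63/8; d'=(4−1·-9/4)/(63/8)=50/63
row 3: denom=10−3·8/21=62/7; d'=(26−3·50/63)/(62/7)=8/3
back: M3=8/3
back: M2=50/63−8/21·8/3=-2/9
back: M1=-9/4−1/8·-2/9=-20/9
M: M0=0, M1=-20/9, M2=-2/9, M3=8/3, M4=0
seg 0: a=2, c=M0/2=0, d=(M1−M0)/(6·3)=-10/81, b=Δ0−h0·(2M0+M1)/6=19/9
seg 1: a=5, c=M1/2=-10/9, d=(M2−M1)/(6·1)=1/3, b=Δ1−h1·(2M1+M2)/6=-11/9
seg 2: a=3, c=M2/2=-1/9, d=(M3−M2)/(6·3)=13/81, b=Δ2−h2·(2M2+M3)/6=-22/9
seg 3: a=-1, c=M3/2=4/3, d=(M4−M3)/(6·2)=-2/9, b=Δ3−h3·(2M3+M4)/6=11/9
t_q=3/2 → seg 0, τ=3/2; S=2+19/9·τ+0·τ²+-10/81·τ³=19/4

  seg 0: a=2 b=19/9 c=0 d=-10/81
  seg 1: a=5 b=-11/9 c=-10/9 d=1/3
  seg 2: a=3 b=-22/9 c=-1/9 d=13/81
  seg 3: a=-1 b=11/9 c=4/3 d=-2/9
S(3/2) = 19/4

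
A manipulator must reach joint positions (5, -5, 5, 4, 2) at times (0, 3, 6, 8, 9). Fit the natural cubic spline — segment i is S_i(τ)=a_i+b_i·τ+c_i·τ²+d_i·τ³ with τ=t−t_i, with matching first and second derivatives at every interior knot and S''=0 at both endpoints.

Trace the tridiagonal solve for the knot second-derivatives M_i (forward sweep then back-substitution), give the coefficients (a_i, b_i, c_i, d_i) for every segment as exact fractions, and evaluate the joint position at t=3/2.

  seg 0: a=5 b=-560/103 c=0 d=650/2781
  seg 1: a=-5 b=90/103 c=650/309 d=-1190/2781
  seg 2: a=5 b=200/103 c=-180/103 d=217/824
  seg 3: a=4 b=-389/206 c=-69/412 d=23/412
S(3/2) = -975/412

Δ: Δ0=-10/3, Δ1=10/3, Δ2=-1/2, Δ3=-2
row 1: diag=12, rhs=40; c'=1/4, d'=10/3
row 2: denom=10−3·1/4=37/4; d'=(-23−3·10/3)/(37/4)=-132/37
row 3: denom=6−2·8/37=206/37; d'=(-9−2·-132/37)/(206/37)=-69/206
back: M3=-69/206
back: M2=-132/37−8/37·-69/206=-360/103
back: M1=10/3−1/4·-360/103=1300/309
M: M0=0, M1=1300/309, M2=-360/103, M3=-69/206, M4=0
seg 0: a=5, c=M0/2=0, d=(M1−M0)/(6·3)=650/2781, b=Δ0−h0·(2M0+M1)/6=-560/103
seg 1: a=-5, c=M1/2=650/309, d=(M2−M1)/(6·3)=-1190/2781, b=Δ1−h1·(2M1+M2)/6=90/103
seg 2: a=5, c=M2/2=-180/103, d=(M3−M2)/(6·2)=217/824, b=Δ2−h2·(2M2+M3)/6=200/103
seg 3: a=4, c=M3/2=-69/412, d=(M4−M3)/(6·1)=23/412, b=Δ3−h3·(2M3+M4)/6=-389/206
t_q=3/2 → seg 0, τ=3/2; S=5+-560/103·τ+0·τ²+650/2781·τ³=-975/412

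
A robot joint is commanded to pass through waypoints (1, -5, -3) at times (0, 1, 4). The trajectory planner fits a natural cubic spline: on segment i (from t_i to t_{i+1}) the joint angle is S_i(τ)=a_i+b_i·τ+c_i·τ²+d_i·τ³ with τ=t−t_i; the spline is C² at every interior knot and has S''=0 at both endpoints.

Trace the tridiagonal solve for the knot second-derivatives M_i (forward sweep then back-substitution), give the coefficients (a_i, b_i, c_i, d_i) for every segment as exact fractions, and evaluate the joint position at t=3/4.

  seg 0: a=1 b=-41/6 c=0 d=5/6
  seg 1: a=-5 b=-13/3 c=5/2 d=-5/18
S(3/4) = -483/128

Δ: Δ0=-6, Δ1=2/3
row 1: diag=8, rhs=40; c'=3/8, d'=5
back: M1=5
M: M0=0, M1=5, M2=0
seg 0: a=1, c=M0/2=0, d=(M1−M0)/(6·1)=5/6, b=Δ0−h0·(2M0+M1)/6=-41/6
seg 1: a=-5, c=M1/2=5/2, d=(M2−M1)/(6·3)=-5/18, b=Δ1−h1·(2M1+M2)/6=-13/3
t_q=3/4 → seg 0, τ=3/4; S=1+-41/6·τ+0·τ²+5/6·τ³=-483/128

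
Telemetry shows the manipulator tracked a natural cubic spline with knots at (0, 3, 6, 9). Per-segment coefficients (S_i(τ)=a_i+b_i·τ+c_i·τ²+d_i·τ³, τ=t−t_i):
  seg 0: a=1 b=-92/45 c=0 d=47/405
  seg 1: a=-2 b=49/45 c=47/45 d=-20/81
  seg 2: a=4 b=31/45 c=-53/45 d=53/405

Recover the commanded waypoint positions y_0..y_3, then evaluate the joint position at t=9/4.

y_0 = S_0(0) = a_0 = 1
y_1 = S_1(0) = a_1 = -2
y_2 = S_2(0) = a_2 = 4
y_3 = S_2(3) = -1
t_q=9/4 is in segment 0 (τ=9/4); S_0(τ)=-729/320

y_0=1 y_1=-2 y_2=4 y_3=-1
S(9/4) = -729/320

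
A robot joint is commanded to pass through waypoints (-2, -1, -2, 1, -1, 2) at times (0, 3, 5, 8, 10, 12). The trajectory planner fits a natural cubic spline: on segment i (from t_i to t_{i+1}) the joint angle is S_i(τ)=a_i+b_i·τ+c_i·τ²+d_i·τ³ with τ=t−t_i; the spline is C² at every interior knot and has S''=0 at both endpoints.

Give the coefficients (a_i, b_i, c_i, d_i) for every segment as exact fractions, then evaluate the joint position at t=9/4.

  seg 0: a=-2 b=829/1096 c=0 d=-1391/29592
  seg 1: a=-1 b=-281/548 c=-1391/3288 d=353/1644
  seg 2: a=-2 b=611/1644 c=2845/3288 d=-6469/29592
  seg 3: a=1 b=-1115/3288 c=-151/137 d=5075/13152
  seg 4: a=-1 b=-193/1644 c=2659/2192 d=-2659/13152
S(9/4) = -58469/70144

Δ: Δ0=1/3, Δ1=-1/2, Δ2=1, Δ3=-1, Δ4=3/2
row 1: diag=10, rhs=-5; c'=1/5, d'=-1/2
row 2: denom=10−2·1/5=48/5; d'=(9−2·-1/2)/(48/5)=25/24
row 3: denom=10−3·5/16=145/16; d'=(-12−3·25/24)/(145/16)=-242/145
row 4: denom=8−2·32/145=1096/145; d'=(15−2·-242/145)/(1096/145)=2659/1096
back: M4=2659/1096
back: M3=-242/145−32/145·2659/1096=-302/137
back: M2=25/24−5/16·-302/137=2845/1644
back: M1=-1/2−1/5·2845/1644=-1391/1644
M: M0=0, M1=-1391/1644, M2=2845/1644, M3=-302/137, M4=2659/1096, M5=0
seg 0: a=-2, c=M0/2=0, d=(M1−M0)/(6·3)=-1391/29592, b=Δ0−h0·(2M0+M1)/6=829/1096
seg 1: a=-1, c=M1/2=-1391/3288, d=(M2−M1)/(6·2)=353/1644, b=Δ1−h1·(2M1+M2)/6=-281/548
seg 2: a=-2, c=M2/2=2845/3288, d=(M3−M2)/(6·3)=-6469/29592, b=Δ2−h2·(2M2+M3)/6=611/1644
seg 3: a=1, c=M3/2=-151/137, d=(M4−M3)/(6·2)=5075/13152, b=Δ3−h3·(2M3+M4)/6=-1115/3288
seg 4: a=-1, c=M4/2=2659/2192, d=(M5−M4)/(6·2)=-2659/13152, b=Δ4−h4·(2M4+M5)/6=-193/1644
t_q=9/4 → seg 0, τ=9/4; S=-2+829/1096·τ+0·τ²+-1391/29592·τ³=-58469/70144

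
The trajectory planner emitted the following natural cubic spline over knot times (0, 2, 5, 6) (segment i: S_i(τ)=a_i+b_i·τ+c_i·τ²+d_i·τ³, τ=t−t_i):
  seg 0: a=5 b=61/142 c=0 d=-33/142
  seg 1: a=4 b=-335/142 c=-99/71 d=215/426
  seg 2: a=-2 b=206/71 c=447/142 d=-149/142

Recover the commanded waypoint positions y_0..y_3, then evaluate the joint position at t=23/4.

y_0=5 y_1=4 y_2=-2 y_3=3
S(23/4) = 13669/9088

y_0 = S_0(0) = a_0 = 5
y_1 = S_1(0) = a_1 = 4
y_2 = S_2(0) = a_2 = -2
y_3 = S_2(1) = 3
t_q=23/4 is in segment 2 (τ=3/4); S_2(τ)=13669/9088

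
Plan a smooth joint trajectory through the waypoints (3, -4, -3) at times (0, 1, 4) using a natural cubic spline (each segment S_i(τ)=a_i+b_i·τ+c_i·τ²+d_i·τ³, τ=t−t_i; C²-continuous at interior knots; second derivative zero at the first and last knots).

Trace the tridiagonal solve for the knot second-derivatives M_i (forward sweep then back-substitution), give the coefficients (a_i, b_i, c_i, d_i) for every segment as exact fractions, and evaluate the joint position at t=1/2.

Δ: Δ0=-7, Δ1=1/3
row 1: diag=8, rhs=44; c'=3/8, d'=11/2
back: M1=11/2
M: M0=0, M1=11/2, M2=0
seg 0: a=3, c=M0/2=0, d=(M1−M0)/(6·1)=11/12, b=Δ0−h0·(2M0+M1)/6=-95/12
seg 1: a=-4, c=M1/2=11/4, d=(M2−M1)/(6·3)=-11/36, b=Δ1−h1·(2M1+M2)/6=-31/6
t_q=1/2 → seg 0, τ=1/2; S=3+-95/12·τ+0·τ²+11/12·τ³=-27/32

  seg 0: a=3 b=-95/12 c=0 d=11/12
  seg 1: a=-4 b=-31/6 c=11/4 d=-11/36
S(1/2) = -27/32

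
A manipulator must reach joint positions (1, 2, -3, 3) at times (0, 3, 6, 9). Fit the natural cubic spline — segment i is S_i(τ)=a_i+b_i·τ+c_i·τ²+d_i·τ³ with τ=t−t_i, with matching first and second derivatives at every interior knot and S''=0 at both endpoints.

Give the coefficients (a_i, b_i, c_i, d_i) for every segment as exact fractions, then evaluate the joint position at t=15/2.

  seg 0: a=1 b=10/9 c=0 d=-7/81
  seg 1: a=2 b=-11/9 c=-7/9 d=17/81
  seg 2: a=-3 b=-2/9 c=10/9 d=-10/81
S(15/2) = -5/4

Δ: Δ0=1/3, Δ1=-5/3, Δ2=2
row 1: diag=12, rhs=-12; c'=1/4, d'=-1
row 2: denom=12−3·1/4=45/4; d'=(22−3·-1)/(45/4)=20/9
back: M2=20/9
back: M1=-1−1/4·20/9=-14/9
M: M0=0, M1=-14/9, M2=20/9, M3=0
seg 0: a=1, c=M0/2=0, d=(M1−M0)/(6·3)=-7/81, b=Δ0−h0·(2M0+M1)/6=10/9
seg 1: a=2, c=M1/2=-7/9, d=(M2−M1)/(6·3)=17/81, b=Δ1−h1·(2M1+M2)/6=-11/9
seg 2: a=-3, c=M2/2=10/9, d=(M3−M2)/(6·3)=-10/81, b=Δ2−h2·(2M2+M3)/6=-2/9
t_q=15/2 → seg 2, τ=3/2; S=-3+-2/9·τ+10/9·τ²+-10/81·τ³=-5/4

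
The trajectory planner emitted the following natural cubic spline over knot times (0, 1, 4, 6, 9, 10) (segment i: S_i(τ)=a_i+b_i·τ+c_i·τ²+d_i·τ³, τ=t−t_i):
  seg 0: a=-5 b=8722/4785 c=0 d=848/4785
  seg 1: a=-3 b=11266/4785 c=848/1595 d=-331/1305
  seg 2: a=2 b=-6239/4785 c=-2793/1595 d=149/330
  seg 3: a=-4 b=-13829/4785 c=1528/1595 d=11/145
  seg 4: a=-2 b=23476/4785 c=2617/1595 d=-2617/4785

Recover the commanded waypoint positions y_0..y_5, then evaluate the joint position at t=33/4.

y_0 = S_0(0) = a_0 = -5
y_1 = S_1(0) = a_1 = -3
y_2 = S_2(0) = a_2 = 2
y_3 = S_3(0) = a_3 = -4
y_4 = S_4(0) = a_4 = -2
y_5 = S_4(1) = 4
t_q=33/4 is in segment 3 (τ=9/4); S_3(τ)=-488831/102080

y_0=-5 y_1=-3 y_2=2 y_3=-4 y_4=-2 y_5=4
S(33/4) = -488831/102080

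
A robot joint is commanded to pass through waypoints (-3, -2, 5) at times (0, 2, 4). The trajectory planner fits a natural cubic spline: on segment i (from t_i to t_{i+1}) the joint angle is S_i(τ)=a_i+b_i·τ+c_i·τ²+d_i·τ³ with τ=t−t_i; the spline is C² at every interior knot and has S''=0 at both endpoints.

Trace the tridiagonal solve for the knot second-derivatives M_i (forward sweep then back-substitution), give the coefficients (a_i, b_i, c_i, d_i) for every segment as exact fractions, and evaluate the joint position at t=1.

Δ: Δ0=1/2, Δ1=7/2
row 1: diag=8, rhs=18; c'=1/4, d'=9/4
back: M1=9/4
M: M0=0, M1=9/4, M2=0
seg 0: a=-3, c=M0/2=0, d=(M1−M0)/(6·2)=3/16, b=Δ0−h0·(2M0+M1)/6=-1/4
seg 1: a=-2, c=M1/2=9/8, d=(M2−M1)/(6·2)=-3/16, b=Δ1−h1·(2M1+M2)/6=2
t_q=1 → seg 0, τ=1; S=-3+-1/4·τ+0·τ²+3/16·τ³=-49/16

  seg 0: a=-3 b=-1/4 c=0 d=3/16
  seg 1: a=-2 b=2 c=9/8 d=-3/16
S(1) = -49/16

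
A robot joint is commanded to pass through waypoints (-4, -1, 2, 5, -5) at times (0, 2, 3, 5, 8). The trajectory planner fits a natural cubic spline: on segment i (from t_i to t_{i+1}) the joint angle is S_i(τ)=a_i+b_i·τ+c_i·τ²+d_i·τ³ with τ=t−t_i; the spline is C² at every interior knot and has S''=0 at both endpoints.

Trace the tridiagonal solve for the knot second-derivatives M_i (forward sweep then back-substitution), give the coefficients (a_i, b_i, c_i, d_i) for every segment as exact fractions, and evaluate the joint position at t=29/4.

Δ: Δ0=3/2, Δ1=3, Δ2=3/2, Δ3=-10/3
row 1: diag=6, rhs=9; c'=1/6, d'=3/2
row 2: denom=6−1·1/6=35/6; d'=(-9−1·3/2)/(35/6)=-9/5
row 3: denom=10−2·12/35=326/35; d'=(-29−2·-9/5)/(326/35)=-889/326
back: M3=-889/326
back: M2=-9/5−12/35·-889/326=-141/163
back: M1=3/2−1/6·-141/163=268/163
M: M0=0, M1=268/163, M2=-141/163, M3=-889/326, M4=0
seg 0: a=-4, c=M0/2=0, d=(M1−M0)/(6·2)=67/489, b=Δ0−h0·(2M0+M1)/6=931/978
seg 1: a=-1, c=M1/2=134/163, d=(M2−M1)/(6·1)=-409/978, b=Δ1−h1·(2M1+M2)/6=2539/978
seg 2: a=2, c=M2/2=-141/326, d=(M3−M2)/(6·2)=-607/3912, b=Δ2−h2·(2M2+M3)/6=1460/489
seg 3: a=5, c=M3/2=-889/652, d=(M4−M3)/(6·3)=889/5868, b=Δ3−h3·(2M3+M4)/6=-593/978
t_q=29/4 → seg 3, τ=9/4; S=5+-593/978·τ+-889/652·τ²+889/5868·τ³=-64315/41728

  seg 0: a=-4 b=931/978 c=0 d=67/489
  seg 1: a=-1 b=2539/978 c=134/163 d=-409/978
  seg 2: a=2 b=1460/489 c=-141/326 d=-607/3912
  seg 3: a=5 b=-593/978 c=-889/652 d=889/5868
S(29/4) = -64315/41728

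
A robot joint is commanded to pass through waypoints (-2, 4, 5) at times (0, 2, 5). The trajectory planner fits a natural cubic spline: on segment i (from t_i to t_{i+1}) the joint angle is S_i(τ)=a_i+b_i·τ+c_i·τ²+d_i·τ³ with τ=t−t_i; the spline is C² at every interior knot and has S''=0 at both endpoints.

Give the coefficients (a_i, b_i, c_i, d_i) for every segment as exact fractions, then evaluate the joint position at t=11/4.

  seg 0: a=-2 b=53/15 c=0 d=-2/15
  seg 1: a=4 b=29/15 c=-4/5 d=4/45
S(11/4) = 403/80

Δ: Δ0=3, Δ1=1/3
row 1: diag=10, rhs=-16; c'=3/10, d'=-8/5
back: M1=-8/5
M: M0=0, M1=-8/5, M2=0
seg 0: a=-2, c=M0/2=0, d=(M1−M0)/(6·2)=-2/15, b=Δ0−h0·(2M0+M1)/6=53/15
seg 1: a=4, c=M1/2=-4/5, d=(M2−M1)/(6·3)=4/45, b=Δ1−h1·(2M1+M2)/6=29/15
t_q=11/4 → seg 1, τ=3/4; S=4+29/15·τ+-4/5·τ²+4/45·τ³=403/80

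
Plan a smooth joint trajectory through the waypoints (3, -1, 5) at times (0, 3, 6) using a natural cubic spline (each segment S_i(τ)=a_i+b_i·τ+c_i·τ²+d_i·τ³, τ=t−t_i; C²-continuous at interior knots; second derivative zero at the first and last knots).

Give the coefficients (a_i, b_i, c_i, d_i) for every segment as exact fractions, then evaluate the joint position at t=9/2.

  seg 0: a=3 b=-13/6 c=0 d=5/54
  seg 1: a=-1 b=1/3 c=5/6 d=-5/54
S(9/2) = 17/16

Δ: Δ0=-4/3, Δ1=2
row 1: diag=12, rhs=20; c'=1/4, d'=5/3
back: M1=5/3
M: M0=0, M1=5/3, M2=0
seg 0: a=3, c=M0/2=0, d=(M1−M0)/(6·3)=5/54, b=Δ0−h0·(2M0+M1)/6=-13/6
seg 1: a=-1, c=M1/2=5/6, d=(M2−M1)/(6·3)=-5/54, b=Δ1−h1·(2M1+M2)/6=1/3
t_q=9/2 → seg 1, τ=3/2; S=-1+1/3·τ+5/6·τ²+-5/54·τ³=17/16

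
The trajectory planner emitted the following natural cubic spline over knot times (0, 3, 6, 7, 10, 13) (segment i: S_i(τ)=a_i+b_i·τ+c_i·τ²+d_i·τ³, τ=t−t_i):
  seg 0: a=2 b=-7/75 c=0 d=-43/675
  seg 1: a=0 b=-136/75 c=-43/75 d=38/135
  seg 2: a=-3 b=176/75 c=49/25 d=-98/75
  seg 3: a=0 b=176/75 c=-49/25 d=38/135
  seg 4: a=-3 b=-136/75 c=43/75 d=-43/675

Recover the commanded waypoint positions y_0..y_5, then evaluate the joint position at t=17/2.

y_0 = S_0(0) = a_0 = 2
y_1 = S_1(0) = a_1 = 0
y_2 = S_2(0) = a_2 = -3
y_3 = S_3(0) = a_3 = 0
y_4 = S_4(0) = a_4 = -3
y_5 = S_4(3) = -5
t_q=17/2 is in segment 3 (τ=3/2); S_3(τ)=3/50

y_0=2 y_1=0 y_2=-3 y_3=0 y_4=-3 y_5=-5
S(17/2) = 3/50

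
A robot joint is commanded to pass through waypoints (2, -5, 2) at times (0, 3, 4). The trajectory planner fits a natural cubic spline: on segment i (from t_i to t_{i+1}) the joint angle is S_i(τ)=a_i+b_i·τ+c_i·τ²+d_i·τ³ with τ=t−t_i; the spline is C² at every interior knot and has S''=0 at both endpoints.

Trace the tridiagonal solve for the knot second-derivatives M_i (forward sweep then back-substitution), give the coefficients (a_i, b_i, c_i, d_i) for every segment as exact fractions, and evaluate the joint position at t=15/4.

Δ: Δ0=-7/3, Δ1=7
row 1: diag=8, rhs=56; c'=1/8, d'=7
back: M1=7
M: M0=0, M1=7, M2=0
seg 0: a=2, c=M0/2=0, d=(M1−M0)/(6·3)=7/18, b=Δ0−h0·(2M0+M1)/6=-35/6
seg 1: a=-5, c=M1/2=7/2, d=(M2−M1)/(6·1)=-7/6, b=Δ1−h1·(2M1+M2)/6=14/3
t_q=15/4 → seg 1, τ=3/4; S=-5+14/3·τ+7/2·τ²+-7/6·τ³=-3/128

  seg 0: a=2 b=-35/6 c=0 d=7/18
  seg 1: a=-5 b=14/3 c=7/2 d=-7/6
S(15/4) = -3/128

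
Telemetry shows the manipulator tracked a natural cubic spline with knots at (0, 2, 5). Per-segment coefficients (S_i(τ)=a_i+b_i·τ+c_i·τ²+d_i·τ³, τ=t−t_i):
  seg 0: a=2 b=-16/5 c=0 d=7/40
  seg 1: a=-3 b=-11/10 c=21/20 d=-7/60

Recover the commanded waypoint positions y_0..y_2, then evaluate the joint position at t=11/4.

y_0 = S_0(0) = a_0 = 2
y_1 = S_1(0) = a_1 = -3
y_2 = S_1(3) = 0
t_q=11/4 is in segment 1 (τ=3/4); S_1(τ)=-4203/1280

y_0=2 y_1=-3 y_2=0
S(11/4) = -4203/1280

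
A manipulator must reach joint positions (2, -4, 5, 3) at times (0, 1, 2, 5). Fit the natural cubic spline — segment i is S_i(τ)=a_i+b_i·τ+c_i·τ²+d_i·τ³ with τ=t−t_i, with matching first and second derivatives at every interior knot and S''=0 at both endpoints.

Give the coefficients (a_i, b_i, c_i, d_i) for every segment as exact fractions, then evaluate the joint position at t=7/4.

  seg 0: a=2 b=-947/93 c=0 d=389/93
  seg 1: a=-4 b=220/93 c=389/31 d=-550/93
  seg 2: a=5 b=904/93 c=-161/31 d=161/279
S(7/4) = 2319/992

Δ: Δ0=-6, Δ1=9, Δ2=-2/3
row 1: diag=4, rhs=90; c'=1/4, d'=45/2
row 2: denom=8−1·1/4=31/4; d'=(-58−1·45/2)/(31/4)=-322/31
back: M2=-322/31
back: M1=45/2−1/4·-322/31=778/31
M: M0=0, M1=778/31, M2=-322/31, M3=0
seg 0: a=2, c=M0/2=0, d=(M1−M0)/(6·1)=389/93, b=Δ0−h0·(2M0+M1)/6=-947/93
seg 1: a=-4, c=M1/2=389/31, d=(M2−M1)/(6·1)=-550/93, b=Δ1−h1·(2M1+M2)/6=220/93
seg 2: a=5, c=M2/2=-161/31, d=(M3−M2)/(6·3)=161/279, b=Δ2−h2·(2M2+M3)/6=904/93
t_q=7/4 → seg 1, τ=3/4; S=-4+220/93·τ+389/31·τ²+-550/93·τ³=2319/992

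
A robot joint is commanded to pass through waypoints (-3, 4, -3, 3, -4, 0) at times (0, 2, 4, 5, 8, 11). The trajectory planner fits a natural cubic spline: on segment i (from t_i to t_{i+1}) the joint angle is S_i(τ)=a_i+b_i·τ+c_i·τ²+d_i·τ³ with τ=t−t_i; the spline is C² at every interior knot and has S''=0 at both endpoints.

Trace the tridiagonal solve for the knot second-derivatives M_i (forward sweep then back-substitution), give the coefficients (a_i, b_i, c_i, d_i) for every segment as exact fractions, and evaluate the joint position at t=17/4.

  seg 0: a=-3 b=1996/311 c=0 d=-1815/2488
  seg 1: a=4 b=-1453/622 c=-5445/1244 d=4721/2488
  seg 2: a=-3 b=910/311 c=4359/622 d=-2447/622
  seg 3: a=3 b=3197/622 c=-1491/311 d=12893/16794
  seg 4: a=-4 b=-901/311 c=3947/1866 d=-3947/16794
S(17/4) = -75315/39808

Δ: Δ0=7/2, Δ1=-7/2, Δ2=6, Δ3=-7/3, Δ4=4/3
row 1: diag=8, rhs=-42; c'=1/4, d'=-21/4
row 2: denom=6−2·1/4=11/2; d'=(57−2·-21/4)/(11/2)=135/11
row 3: denom=8−1·2/11=86/11; d'=(-50−1·135/11)/(86/11)=-685/86
row 4: denom=12−3·33/86=933/86; d'=(22−3·-685/86)/(933/86)=3947/933
back: M4=3947/933
back: M3=-685/86−33/86·3947/933=-2982/311
back: M2=135/11−2/11·-2982/311=4359/311
back: M1=-21/4−1/4·4359/311=-5445/622
M: M0=0, M1=-5445/622, M2=4359/311, M3=-2982/311, M4=3947/933, M5=0
seg 0: a=-3, c=M0/2=0, d=(M1−M0)/(6·2)=-1815/2488, b=Δ0−h0·(2M0+M1)/6=1996/311
seg 1: a=4, c=M1/2=-5445/1244, d=(M2−M1)/(6·2)=4721/2488, b=Δ1−h1·(2M1+M2)/6=-1453/622
seg 2: a=-3, c=M2/2=4359/622, d=(M3−M2)/(6·1)=-2447/622, b=Δ2−h2·(2M2+M3)/6=910/311
seg 3: a=3, c=M3/2=-1491/311, d=(M4−M3)/(6·3)=12893/16794, b=Δ3−h3·(2M3+M4)/6=3197/622
seg 4: a=-4, c=M4/2=3947/1866, d=(M5−M4)/(6·3)=-3947/16794, b=Δ4−h4·(2M4+M5)/6=-901/311
t_q=17/4 → seg 2, τ=1/4; S=-3+910/311·τ+4359/622·τ²+-2447/622·τ³=-75315/39808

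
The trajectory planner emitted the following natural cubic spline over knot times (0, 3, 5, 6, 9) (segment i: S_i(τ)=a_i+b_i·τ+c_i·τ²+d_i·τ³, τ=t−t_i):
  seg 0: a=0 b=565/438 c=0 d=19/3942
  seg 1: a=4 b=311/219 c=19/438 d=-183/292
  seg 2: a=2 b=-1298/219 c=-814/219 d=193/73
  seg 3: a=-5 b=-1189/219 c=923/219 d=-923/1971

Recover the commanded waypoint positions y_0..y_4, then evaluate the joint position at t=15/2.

y_0=0 y_1=4 y_2=2 y_3=-5 y_4=4
S(15/2) = -3061/584

y_0 = S_0(0) = a_0 = 0
y_1 = S_1(0) = a_1 = 4
y_2 = S_2(0) = a_2 = 2
y_3 = S_3(0) = a_3 = -5
y_4 = S_3(3) = 4
t_q=15/2 is in segment 3 (τ=3/2); S_3(τ)=-3061/584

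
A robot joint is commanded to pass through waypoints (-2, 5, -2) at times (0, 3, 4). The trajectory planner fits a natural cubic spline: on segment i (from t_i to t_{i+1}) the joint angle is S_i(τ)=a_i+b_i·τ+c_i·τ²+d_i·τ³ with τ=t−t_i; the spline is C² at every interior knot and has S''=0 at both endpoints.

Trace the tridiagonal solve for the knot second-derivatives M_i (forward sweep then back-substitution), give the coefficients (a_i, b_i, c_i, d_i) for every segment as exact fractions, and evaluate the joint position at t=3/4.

  seg 0: a=-2 b=35/6 c=0 d=-7/18
  seg 1: a=5 b=-14/3 c=-7/2 d=7/6
S(3/4) = 283/128

Δ: Δ0=7/3, Δ1=-7
row 1: diag=8, rhs=-56; c'=1/8, d'=-7
back: M1=-7
M: M0=0, M1=-7, M2=0
seg 0: a=-2, c=M0/2=0, d=(M1−M0)/(6·3)=-7/18, b=Δ0−h0·(2M0+M1)/6=35/6
seg 1: a=5, c=M1/2=-7/2, d=(M2−M1)/(6·1)=7/6, b=Δ1−h1·(2M1+M2)/6=-14/3
t_q=3/4 → seg 0, τ=3/4; S=-2+35/6·τ+0·τ²+-7/18·τ³=283/128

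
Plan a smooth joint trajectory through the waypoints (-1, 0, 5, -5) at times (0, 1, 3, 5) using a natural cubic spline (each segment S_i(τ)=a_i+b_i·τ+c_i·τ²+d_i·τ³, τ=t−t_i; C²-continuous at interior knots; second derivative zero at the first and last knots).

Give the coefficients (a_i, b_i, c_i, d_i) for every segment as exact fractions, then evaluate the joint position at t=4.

  seg 0: a=-1 b=17/44 c=0 d=27/44
  seg 1: a=0 b=49/22 c=81/44 d=-75/88
  seg 2: a=5 b=-7/11 c=-36/11 d=6/11
S(4) = 18/11

Δ: Δ0=1, Δ1=5/2, Δ2=-5
row 1: diag=6, rhs=9; c'=1/3, d'=3/2
row 2: denom=8−2·1/3=22/3; d'=(-45−2·3/2)/(22/3)=-72/11
back: M2=-72/11
back: M1=3/2−1/3·-72/11=81/22
M: M0=0, M1=81/22, M2=-72/11, M3=0
seg 0: a=-1, c=M0/2=0, d=(M1−M0)/(6·1)=27/44, b=Δ0−h0·(2M0+M1)/6=17/44
seg 1: a=0, c=M1/2=81/44, d=(M2−M1)/(6·2)=-75/88, b=Δ1−h1·(2M1+M2)/6=49/22
seg 2: a=5, c=M2/2=-36/11, d=(M3−M2)/(6·2)=6/11, b=Δ2−h2·(2M2+M3)/6=-7/11
t_q=4 → seg 2, τ=1; S=5+-7/11·τ+-36/11·τ²+6/11·τ³=18/11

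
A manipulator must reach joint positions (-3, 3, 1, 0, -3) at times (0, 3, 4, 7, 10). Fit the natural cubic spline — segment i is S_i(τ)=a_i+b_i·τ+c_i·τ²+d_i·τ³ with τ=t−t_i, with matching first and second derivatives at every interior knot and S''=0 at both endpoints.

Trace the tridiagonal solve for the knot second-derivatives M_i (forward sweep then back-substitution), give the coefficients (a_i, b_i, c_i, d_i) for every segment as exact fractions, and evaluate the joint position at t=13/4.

Δ: Δ0=2, Δ1=-2, Δ2=-1/3, Δ3=-1
row 1: diag=8, rhs=-24; c'=1/8, d'=-3
row 2: denom=8−1·1/8=63/8; d'=(10−1·-3)/(63/8)=104/63
row 3: denom=12−3·8/21=76/7; d'=(-4−3·104/63)/(76/7)=-47/57
back: M3=-47/57
back: M2=104/63−8/21·-47/57=112/57
back: M1=-3−1/8·112/57=-185/57
M: M0=0, M1=-185/57, M2=112/57, M3=-47/57, M4=0
seg 0: a=-3, c=M0/2=0, d=(M1−M0)/(6·3)=-185/1026, b=Δ0−h0·(2M0+M1)/6=413/114
seg 1: a=3, c=M1/2=-185/114, d=(M2−M1)/(6·1)=33/38, b=Δ1−h1·(2M1+M2)/6=-71/57
seg 2: a=1, c=M2/2=56/57, d=(M3−M2)/(6·3)=-53/342, b=Δ2−h2·(2M2+M3)/6=-215/114
seg 3: a=0, c=M3/2=-47/114, d=(M4−M3)/(6·3)=47/1026, b=Δ3−h3·(2M3+M4)/6=-10/57
t_q=13/4 → seg 1, τ=1/4; S=3+-71/57·τ+-185/114·τ²+33/38·τ³=6325/2432

  seg 0: a=-3 b=413/114 c=0 d=-185/1026
  seg 1: a=3 b=-71/57 c=-185/114 d=33/38
  seg 2: a=1 b=-215/114 c=56/57 d=-53/342
  seg 3: a=0 b=-10/57 c=-47/114 d=47/1026
S(13/4) = 6325/2432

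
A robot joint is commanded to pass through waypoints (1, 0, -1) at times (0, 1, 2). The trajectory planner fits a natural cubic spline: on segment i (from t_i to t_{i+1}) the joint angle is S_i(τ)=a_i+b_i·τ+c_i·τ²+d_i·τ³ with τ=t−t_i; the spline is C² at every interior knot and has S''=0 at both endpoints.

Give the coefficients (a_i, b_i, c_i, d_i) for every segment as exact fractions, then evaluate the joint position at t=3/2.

Δ: Δ0=-1, Δ1=-1
row 1: diag=4, rhs=0; c'=1/4, d'=0
back: M1=0
M: M0=0, M1=0, M2=0
seg 0: a=1, c=M0/2=0, d=(M1−M0)/(6·1)=0, b=Δ0−h0·(2M0+M1)/6=-1
seg 1: a=0, c=M1/2=0, d=(M2−M1)/(6·1)=0, b=Δ1−h1·(2M1+M2)/6=-1
t_q=3/2 → seg 1, τ=1/2; S=0+-1·τ+0·τ²+0·τ³=-1/2

  seg 0: a=1 b=-1 c=0 d=0
  seg 1: a=0 b=-1 c=0 d=0
S(3/2) = -1/2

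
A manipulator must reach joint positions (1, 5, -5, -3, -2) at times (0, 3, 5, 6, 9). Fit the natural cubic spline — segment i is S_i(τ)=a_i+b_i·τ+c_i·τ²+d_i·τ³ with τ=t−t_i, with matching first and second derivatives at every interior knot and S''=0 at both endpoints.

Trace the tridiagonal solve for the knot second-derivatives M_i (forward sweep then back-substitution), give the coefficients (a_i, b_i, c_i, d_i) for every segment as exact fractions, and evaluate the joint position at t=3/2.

  seg 0: a=1 b=1823/438 c=0 d=-413/1314
  seg 1: a=5 b=-947/219 c=-413/146 d=1091/876
  seg 2: a=-5 b=-152/219 c=339/73 d=-427/219
  seg 3: a=-3 b=601/219 c=-88/73 d=88/657
S(3/2) = 7221/1168

Δ: Δ0=4/3, Δ1=-5, Δ2=2, Δ3=1/3
row 1: diag=10, rhs=-38; c'=1/5, d'=-19/5
row 2: denom=6−2·1/5=28/5; d'=(42−2·-19/5)/(28/5)=62/7
row 3: denom=8−1·5/28=219/28; d'=(-10−1·62/7)/(219/28)=-176/73
back: M3=-176/73
back: M2=62/7−5/28·-176/73=678/73
back: M1=-19/5−1/5·678/73=-413/73
M: M0=0, M1=-413/73, M2=678/73, M3=-176/73, M4=0
seg 0: a=1, c=M0/2=0, d=(M1−M0)/(6·3)=-413/1314, b=Δ0−h0·(2M0+M1)/6=1823/438
seg 1: a=5, c=M1/2=-413/146, d=(M2−M1)/(6·2)=1091/876, b=Δ1−h1·(2M1+M2)/6=-947/219
seg 2: a=-5, c=M2/2=339/73, d=(M3−M2)/(6·1)=-427/219, b=Δ2−h2·(2M2+M3)/6=-152/219
seg 3: a=-3, c=M3/2=-88/73, d=(M4−M3)/(6·3)=88/657, b=Δ3−h3·(2M3+M4)/6=601/219
t_q=3/2 → seg 0, τ=3/2; S=1+1823/438·τ+0·τ²+-413/1314·τ³=7221/1168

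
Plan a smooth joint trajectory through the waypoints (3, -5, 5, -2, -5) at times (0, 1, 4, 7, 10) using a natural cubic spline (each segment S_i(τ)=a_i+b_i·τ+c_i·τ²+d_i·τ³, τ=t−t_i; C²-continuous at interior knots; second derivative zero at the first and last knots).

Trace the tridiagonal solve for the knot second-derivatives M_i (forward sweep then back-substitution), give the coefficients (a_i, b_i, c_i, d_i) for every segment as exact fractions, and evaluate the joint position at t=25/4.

Δ: Δ0=-8, Δ1=10/3, Δ2=-7/3, Δ3=-1
row 1: diag=8, rhs=68; c'=3/8, d'=17/2
row 2: denom=12−3·3/8=87/8; d'=(-34−3·17/2)/(87/8)=-476/87
row 3: denom=12−3·8/29=324/29; d'=(8−3·-476/87)/(324/29)=59/27
back: M3=59/27
back: M2=-476/87−8/29·59/27=-164/27
back: M1=17/2−3/8·-164/27=97/9
M: M0=0, M1=97/9, M2=-164/27, M3=59/27, M4=0
seg 0: a=3, c=M0/2=0, d=(M1−M0)/(6·1)=97/54, b=Δ0−h0·(2M0+M1)/6=-529/54
seg 1: a=-5, c=M1/2=97/18, d=(M2−M1)/(6·3)=-455/486, b=Δ1−h1·(2M1+M2)/6=-119/27
seg 2: a=5, c=M2/2=-82/27, d=(M3−M2)/(6·3)=223/486, b=Δ2−h2·(2M2+M3)/6=143/54
seg 3: a=-2, c=M3/2=59/54, d=(M4−M3)/(6·3)=-59/486, b=Δ3−h3·(2M3+M4)/6=-86/27
t_q=25/4 → seg 2, τ=9/4; S=5+143/54·τ+-82/27·τ²+223/486·τ³=311/384

  seg 0: a=3 b=-529/54 c=0 d=97/54
  seg 1: a=-5 b=-119/27 c=97/18 d=-455/486
  seg 2: a=5 b=143/54 c=-82/27 d=223/486
  seg 3: a=-2 b=-86/27 c=59/54 d=-59/486
S(25/4) = 311/384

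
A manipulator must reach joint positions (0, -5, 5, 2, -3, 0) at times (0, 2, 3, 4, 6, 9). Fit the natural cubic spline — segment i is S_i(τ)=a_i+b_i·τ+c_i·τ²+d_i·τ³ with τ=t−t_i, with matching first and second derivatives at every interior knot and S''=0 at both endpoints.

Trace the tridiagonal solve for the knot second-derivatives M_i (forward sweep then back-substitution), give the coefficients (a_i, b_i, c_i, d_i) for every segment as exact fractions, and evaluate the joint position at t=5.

Δ: Δ0=-5/2, Δ1=10, Δ2=-3, Δ3=-5/2, Δ4=1
row 1: diag=6, rhs=75; c'=1/6, d'=25/2
row 2: denom=4−1·1/6=23/6; d'=(-78−1·25/2)/(23/6)=-543/23
row 3: denom=6−1·6/23=132/23; d'=(3−1·-543/23)/(132/23)=51/11
row 4: denom=10−2·23/66=307/33; d'=(21−2·51/11)/(307/33)=387/307
back: M4=387/307
back: M3=51/11−23/66·387/307=2577/614
back: M2=-543/23−6/23·2577/614=-7584/307
back: M1=25/2−1/6·-7584/307=10203/614
M: M0=0, M1=10203/614, M2=-7584/307, M3=2577/614, M4=387/307, M5=0
seg 0: a=0, c=M0/2=0, d=(M1−M0)/(6·2)=3401/2456, b=Δ0−h0·(2M0+M1)/6=-2468/307
seg 1: a=-5, c=M1/2=10203/1228, d=(M2−M1)/(6·1)=-8457/1228, b=Δ1−h1·(2M1+M2)/6=5267/614
seg 2: a=5, c=M2/2=-3792/307, d=(M3−M2)/(6·1)=5915/1228, b=Δ2−h2·(2M2+M3)/6=5569/1228
seg 3: a=2, c=M3/2=2577/1228, d=(M4−M3)/(6·2)=-601/2456, b=Δ3−h3·(2M3+M4)/6=-3511/614
seg 4: a=-3, c=M4/2=387/614, d=(M5−M4)/(6·3)=-43/614, b=Δ4−h4·(2M4+M5)/6=-80/307
t_q=5 → seg 3, τ=1; S=2+-3511/614·τ+2577/1228·τ²+-601/2456·τ³=-4579/2456

  seg 0: a=0 b=-2468/307 c=0 d=3401/2456
  seg 1: a=-5 b=5267/614 c=10203/1228 d=-8457/1228
  seg 2: a=5 b=5569/1228 c=-3792/307 d=5915/1228
  seg 3: a=2 b=-3511/614 c=2577/1228 d=-601/2456
  seg 4: a=-3 b=-80/307 c=387/614 d=-43/614
S(5) = -4579/2456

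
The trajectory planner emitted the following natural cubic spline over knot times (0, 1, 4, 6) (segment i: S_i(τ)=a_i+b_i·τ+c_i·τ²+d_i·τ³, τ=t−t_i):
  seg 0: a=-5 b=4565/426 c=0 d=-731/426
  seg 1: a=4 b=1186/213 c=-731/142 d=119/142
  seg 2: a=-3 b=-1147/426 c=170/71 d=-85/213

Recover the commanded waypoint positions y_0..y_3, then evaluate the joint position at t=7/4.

y_0=-5 y_1=4 y_2=-3 y_3=-2
S(7/4) = 51201/9088

y_0 = S_0(0) = a_0 = -5
y_1 = S_1(0) = a_1 = 4
y_2 = S_2(0) = a_2 = -3
y_3 = S_2(2) = -2
t_q=7/4 is in segment 1 (τ=3/4); S_1(τ)=51201/9088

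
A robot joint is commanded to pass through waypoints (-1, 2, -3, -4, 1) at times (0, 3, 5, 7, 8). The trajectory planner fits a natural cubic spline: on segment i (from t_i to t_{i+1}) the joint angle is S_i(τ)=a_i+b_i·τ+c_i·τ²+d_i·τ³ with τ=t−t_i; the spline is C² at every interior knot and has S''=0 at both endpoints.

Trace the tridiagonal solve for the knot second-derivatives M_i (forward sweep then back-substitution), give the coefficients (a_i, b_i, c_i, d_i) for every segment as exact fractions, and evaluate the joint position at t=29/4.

Δ: Δ0=1, Δ1=-5/2, Δ2=-1/2, Δ3=5
row 1: diag=10, rhs=-21; c'=1/5, d'=-21/10
row 2: denom=8−2·1/5=38/5; d'=(12−2·-21/10)/(38/5)=81/38
row 3: denom=6−2·5/19=104/19; d'=(33−2·81/38)/(104/19)=21/4
back: M3=21/4
back: M2=81/38−5/19·21/4=3/4
back: M1=-21/10−1/5·3/4=-9/4
M: M0=0, M1=-9/4, M2=3/4, M3=21/4, M4=0
seg 0: a=-1, c=M0/2=0, d=(M1−M0)/(6·3)=-1/8, b=Δ0−h0·(2M0+M1)/6=17/8
seg 1: a=2, c=M1/2=-9/8, d=(M2−M1)/(6·2)=1/4, b=Δ1−h1·(2M1+M2)/6=-5/4
seg 2: a=-3, c=M2/2=3/8, d=(M3−M2)/(6·2)=3/8, b=Δ2−h2·(2M2+M3)/6=-11/4
seg 3: a=-4, c=M3/2=21/8, d=(M4−M3)/(6·1)=-7/8, b=Δ3−h3·(2M3+M4)/6=13/4
t_q=29/4 → seg 3, τ=1/4; S=-4+13/4·τ+21/8·τ²+-7/8·τ³=-1555/512

  seg 0: a=-1 b=17/8 c=0 d=-1/8
  seg 1: a=2 b=-5/4 c=-9/8 d=1/4
  seg 2: a=-3 b=-11/4 c=3/8 d=3/8
  seg 3: a=-4 b=13/4 c=21/8 d=-7/8
S(29/4) = -1555/512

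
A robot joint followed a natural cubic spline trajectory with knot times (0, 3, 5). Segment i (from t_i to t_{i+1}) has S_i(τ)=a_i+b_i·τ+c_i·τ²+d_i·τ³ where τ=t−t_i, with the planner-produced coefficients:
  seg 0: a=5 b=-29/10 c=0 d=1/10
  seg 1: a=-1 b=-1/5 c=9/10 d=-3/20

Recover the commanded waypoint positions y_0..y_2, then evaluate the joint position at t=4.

y_0=5 y_1=-1 y_2=1
S(4) = -9/20

y_0 = S_0(0) = a_0 = 5
y_1 = S_1(0) = a_1 = -1
y_2 = S_1(2) = 1
t_q=4 is in segment 1 (τ=1); S_1(τ)=-9/20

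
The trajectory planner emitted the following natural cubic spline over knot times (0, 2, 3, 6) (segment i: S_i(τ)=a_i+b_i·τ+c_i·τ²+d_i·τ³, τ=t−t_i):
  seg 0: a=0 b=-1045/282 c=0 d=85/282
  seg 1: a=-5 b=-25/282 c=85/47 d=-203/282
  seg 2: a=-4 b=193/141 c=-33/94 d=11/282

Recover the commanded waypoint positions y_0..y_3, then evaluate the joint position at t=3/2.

y_0=0 y_1=-5 y_2=-4 y_3=-2
S(3/2) = -3415/752

y_0 = S_0(0) = a_0 = 0
y_1 = S_1(0) = a_1 = -5
y_2 = S_2(0) = a_2 = -4
y_3 = S_2(3) = -2
t_q=3/2 is in segment 0 (τ=3/2); S_0(τ)=-3415/752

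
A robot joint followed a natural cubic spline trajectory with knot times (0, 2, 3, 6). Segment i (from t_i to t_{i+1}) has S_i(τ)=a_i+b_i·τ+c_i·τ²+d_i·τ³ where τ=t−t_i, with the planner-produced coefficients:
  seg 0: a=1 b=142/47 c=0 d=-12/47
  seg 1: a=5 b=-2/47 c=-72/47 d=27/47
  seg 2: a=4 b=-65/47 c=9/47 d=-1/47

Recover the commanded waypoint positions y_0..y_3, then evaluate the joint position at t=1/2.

y_0=1 y_1=5 y_2=4 y_3=1
S(1/2) = 233/94

y_0 = S_0(0) = a_0 = 1
y_1 = S_1(0) = a_1 = 5
y_2 = S_2(0) = a_2 = 4
y_3 = S_2(3) = 1
t_q=1/2 is in segment 0 (τ=1/2); S_0(τ)=233/94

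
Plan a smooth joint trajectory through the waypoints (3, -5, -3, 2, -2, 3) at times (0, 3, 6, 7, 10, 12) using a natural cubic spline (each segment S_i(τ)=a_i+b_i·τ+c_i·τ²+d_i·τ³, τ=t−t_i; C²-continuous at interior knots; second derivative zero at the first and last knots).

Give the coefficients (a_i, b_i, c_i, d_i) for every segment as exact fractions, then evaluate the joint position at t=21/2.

  seg 0: a=3 b=-12193/4038 c=0 d=475/12114
  seg 1: a=-5 b=-3959/2019 c=475/1346 d=6335/36342
  seg 2: a=-3 b=19637/4038 c=3880/2019 d=-7207/4038
  seg 3: a=2 b=2256/673 c=-13861/4038 d=22663/36342
  seg 4: a=-2 b=-547/1346 c=1467/673 d=-489/1346
S(21/2) = -18345/10768

Δ: Δ0=-8/3, Δ1=2/3, Δ2=5, Δ3=-4/3, Δ4=5/2
row 1: diag=12, rhs=20; c'=1/4, d'=5/3
row 2: denom=8−3·1/4=29/4; d'=(26−3·5/3)/(29/4)=84/29
row 3: denom=8−1·4/29=228/29; d'=(-38−1·84/29)/(228/29)=-593/114
row 4: denom=10−3·29/76=673/76; d'=(23−3·-593/114)/(673/76)=2934/673
back: M4=2934/673
back: M3=-593/114−29/76·2934/673=-13861/2019
back: M2=84/29−4/29·-13861/2019=7760/2019
back: M1=5/3−1/4·7760/2019=475/673
M: M0=0, M1=475/673, M2=7760/2019, M3=-13861/2019, M4=2934/673, M5=0
seg 0: a=3, c=M0/2=0, d=(M1−M0)/(6·3)=475/12114, b=Δ0−h0·(2M0+M1)/6=-12193/4038
seg 1: a=-5, c=M1/2=475/1346, d=(M2−M1)/(6·3)=6335/36342, b=Δ1−h1·(2M1+M2)/6=-3959/2019
seg 2: a=-3, c=M2/2=3880/2019, d=(M3−M2)/(6·1)=-7207/4038, b=Δ2−h2·(2M2+M3)/6=19637/4038
seg 3: a=2, c=M3/2=-13861/4038, d=(M4−M3)/(6·3)=22663/36342, b=Δ3−h3·(2M3+M4)/6=2256/673
seg 4: a=-2, c=M4/2=1467/673, d=(M5−M4)/(6·2)=-489/1346, b=Δ4−h4·(2M4+M5)/6=-547/1346
t_q=21/2 → seg 4, τ=1/2; S=-2+-547/1346·τ+1467/673·τ²+-489/1346·τ³=-18345/10768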